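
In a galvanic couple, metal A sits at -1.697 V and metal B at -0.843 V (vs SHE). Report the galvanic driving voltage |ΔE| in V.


Driving voltage is the absolute potential difference.
|ΔE| = |-1.697 − (-0.843)| = 0.854 V

0.854 V


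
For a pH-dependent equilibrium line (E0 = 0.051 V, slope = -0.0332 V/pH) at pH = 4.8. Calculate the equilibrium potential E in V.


Apply the Pourbaix line equation: E = E0 + slope*pH
E = 0.051 + (-0.0332)*4.8 = 0.051 + (-0.15936) = -0.10836 V
Rounded to 4 decimal places: E = -0.1084 V

-0.1084 V


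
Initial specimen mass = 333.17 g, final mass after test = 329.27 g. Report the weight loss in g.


Weight loss = initial − final
WL = 333.17 − 329.27 = 3.9 g

3.9 g


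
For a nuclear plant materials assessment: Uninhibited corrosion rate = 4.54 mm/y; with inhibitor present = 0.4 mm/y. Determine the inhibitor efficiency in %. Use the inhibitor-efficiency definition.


Apply the inhibitor-efficiency definition: IE = (CR_blank − CR_inh)/CR_blank × 100
IE = (4.54 − 0.4) / 4.54 × 100
IE = 4.14 / 4.54 × 100 = 91.2 %

91.2 %


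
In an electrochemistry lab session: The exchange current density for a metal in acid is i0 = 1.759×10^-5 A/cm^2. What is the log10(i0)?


i0 = 1.759×10^-5 A/cm^2
log10(i0) = -4.755

-4.755


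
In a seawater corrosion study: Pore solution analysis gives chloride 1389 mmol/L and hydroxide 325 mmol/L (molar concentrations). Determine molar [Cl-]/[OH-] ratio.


Threshold parameter = [Cl-] / [OH-] (molar basis; both in mmol/L, so units cancel)
Ratio = 1389 / 325 = 4.27

4.27


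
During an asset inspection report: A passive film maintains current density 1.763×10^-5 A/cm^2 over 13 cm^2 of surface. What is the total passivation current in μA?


I = i_pass * A, then convert A → μA (×10^6)
I = 1.763×10^-5 * 13 * 10^6 = 229.19 μA

229.19 μA


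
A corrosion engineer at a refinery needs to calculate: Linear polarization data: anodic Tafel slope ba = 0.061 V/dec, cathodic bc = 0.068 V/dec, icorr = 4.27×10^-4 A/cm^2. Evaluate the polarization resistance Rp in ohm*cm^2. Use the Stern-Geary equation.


Apply the Stern-Geary equation: Rp = ba*bc / (2.303*icorr*(ba+bc))
ba*bc = 0.061*0.068 = 0.004148
ba+bc = 0.129; 2.303*icorr*(ba+bc) = 2.303*4.27×10^-4*0.129 = 1.2685615×10^-4
Rp = 0.004148 / 1.2685615×10^-4 = 32.7 ohm*cm^2

32.7 ohm*cm^2


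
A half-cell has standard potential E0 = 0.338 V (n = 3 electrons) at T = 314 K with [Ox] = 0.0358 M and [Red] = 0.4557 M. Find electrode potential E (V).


Apply the Nernst equation: E = E0 + (RT/nF)*ln([Ox]/[Red])
Step 1: RT/nF = 8.314*314/(3*96485) = 0.009019 V
Step 2: [Ox]/[Red] = 0.0358/0.4557 = 0.07856
Step 3: ln(0.07856) = -2.543893
Step 4: correction = 0.009019 * -2.543893 = -0.0229 V
E = 0.338 + -0.0229 = 0.3151 V

0.3151 V


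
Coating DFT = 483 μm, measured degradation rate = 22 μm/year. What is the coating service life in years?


Service life = thickness / degradation rate
Life = 483 / 22 = 22.0 years

22.0 years


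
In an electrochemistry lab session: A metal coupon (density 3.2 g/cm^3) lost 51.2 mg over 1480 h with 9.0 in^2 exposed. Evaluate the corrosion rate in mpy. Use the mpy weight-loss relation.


Apply the mpy weight-loss relation: CR = 534 * W / (D * A * T)
Numerator: 534 * 51.2 = 27340.8
Denominator: 3.2 * 9.0 * 1480 = 42624.0
CR = 27340.8 / 42624.0 = 0.64144 mpy

0.64144 mpy


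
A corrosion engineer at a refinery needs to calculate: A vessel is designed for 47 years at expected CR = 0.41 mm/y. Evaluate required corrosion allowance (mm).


Corrosion allowance = CR × design life
CA = 0.41 * 47 = 19.27 mm

19.27 mm


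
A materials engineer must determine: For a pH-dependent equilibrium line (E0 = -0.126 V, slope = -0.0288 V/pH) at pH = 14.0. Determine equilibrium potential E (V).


Apply the Pourbaix line equation: E = E0 + slope*pH
E = -0.126 + (-0.0288)*14.0 = -0.126 + (-0.4032) = -0.5292 V
Rounded to 4 decimal places: E = -0.5292 V

-0.5292 V


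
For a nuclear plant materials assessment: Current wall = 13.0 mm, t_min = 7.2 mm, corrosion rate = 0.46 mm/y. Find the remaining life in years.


Apply the remaining-life relation: RL = (t_current − t_min) / CR
RL = (13.0 − 7.2) / 0.46 = 5.8 / 0.46 = 12.6 years

12.6 years


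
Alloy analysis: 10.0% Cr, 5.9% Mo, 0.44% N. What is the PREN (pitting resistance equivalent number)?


Apply the PREN formula: PREN = Cr + 3.3*Mo + 16*N
PREN = 10.0 + 3.3*5.9 + 16*0.44
PREN = 10.0 + 19.47 + 7.04 = 36.51

36.51


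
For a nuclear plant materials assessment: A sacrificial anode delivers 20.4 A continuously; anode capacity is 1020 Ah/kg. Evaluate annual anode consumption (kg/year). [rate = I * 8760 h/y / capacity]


Annual consumption = current * hours per year / capacity
Rate = 20.4 * 8760 / 1020 = 175.2 kg/year

175.2 kg/year


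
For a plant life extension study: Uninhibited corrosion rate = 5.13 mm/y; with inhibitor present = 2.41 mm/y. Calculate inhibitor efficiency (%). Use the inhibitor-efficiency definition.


Apply the inhibitor-efficiency definition: IE = (CR_blank − CR_inh)/CR_blank × 100
IE = (5.13 − 2.41) / 5.13 × 100
IE = 2.72 / 5.13 × 100 = 53.0 %

53.0 %


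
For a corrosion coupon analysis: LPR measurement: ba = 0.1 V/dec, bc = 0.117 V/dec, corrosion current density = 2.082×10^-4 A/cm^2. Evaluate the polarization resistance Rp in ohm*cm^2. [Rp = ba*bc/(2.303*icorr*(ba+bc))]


Apply the Stern-Geary equation: Rp = ba*bc / (2.303*icorr*(ba+bc))
ba*bc = 0.1*0.117 = 0.0117
ba+bc = 0.217; 2.303*icorr*(ba+bc) = 2.303*2.082×10^-4*0.217 = 1.0404816×10^-4
Rp = 0.0117 / 1.0404816×10^-4 = 112.4 ohm*cm^2

112.4 ohm*cm^2


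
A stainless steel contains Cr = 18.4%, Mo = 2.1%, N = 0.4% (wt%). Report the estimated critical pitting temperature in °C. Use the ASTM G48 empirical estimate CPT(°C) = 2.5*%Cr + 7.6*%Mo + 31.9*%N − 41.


Apply the ASTM G48 empirical CPT estimate: CPT(°C) = 2.5*%Cr + 7.6*%Mo + 31.9*%N − 41
2.5*18.4 = 46; 7.6*2.1 = 15.96; 31.9*0.4 = 12.76
CPT = 46 + 15.96 + 12.76 − 41 = 33.72 °C
Rounded to 0.1 °C: CPT ≈ 33.7 °C

33.7 °C


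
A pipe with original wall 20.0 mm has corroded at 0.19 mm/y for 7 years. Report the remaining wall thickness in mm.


Remaining wall = original − CR × time
t = 20.0 − 0.19*7 = 20.0 − 1.33 = 18.67 mm

18.67 mm


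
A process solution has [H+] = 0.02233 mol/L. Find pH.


pH = −log10[H+]
pH = −log10(0.02233) = 1.65

1.65


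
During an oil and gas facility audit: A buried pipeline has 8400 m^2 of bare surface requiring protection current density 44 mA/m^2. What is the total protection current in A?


I = area * current density, then convert mA → A (÷1000)
I = 8400 * 44 / 1000 = 369.6 A

369.6 A


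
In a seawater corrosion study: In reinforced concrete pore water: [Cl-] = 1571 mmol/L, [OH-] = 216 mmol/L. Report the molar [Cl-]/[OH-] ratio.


Threshold parameter = [Cl-] / [OH-] (molar basis; both in mmol/L, so units cancel)
Ratio = 1571 / 216 = 7.27

7.27


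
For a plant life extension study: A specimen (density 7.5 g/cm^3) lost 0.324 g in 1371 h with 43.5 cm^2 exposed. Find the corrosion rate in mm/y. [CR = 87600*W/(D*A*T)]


Apply the mm/y weight-loss relation: CR = 87600 * W / (D * A * T)
Numerator: 87600 * 0.324 = 28382.4
Denominator: 7.5 * 43.5 * 1371 = 447288.75
CR = 28382.4 / 447288.75 = 0.0635 mm/y

0.0635 mm/y


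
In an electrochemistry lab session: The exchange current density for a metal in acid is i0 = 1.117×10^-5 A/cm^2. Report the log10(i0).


i0 = 1.117×10^-5 A/cm^2
log10(i0) = -4.952

-4.952


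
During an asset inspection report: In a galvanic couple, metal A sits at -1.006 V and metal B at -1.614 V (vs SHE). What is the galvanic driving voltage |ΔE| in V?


Driving voltage is the absolute potential difference.
|ΔE| = |-1.006 − (-1.614)| = 0.608 V

0.608 V


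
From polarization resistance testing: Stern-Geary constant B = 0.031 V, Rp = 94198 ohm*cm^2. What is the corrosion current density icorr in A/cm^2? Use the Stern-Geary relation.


Apply the Stern-Geary relation: icorr = B / Rp
icorr = 0.031 / 94198 = 3.291×10^-7 A/cm^2

3.291×10^-7 A/cm^2


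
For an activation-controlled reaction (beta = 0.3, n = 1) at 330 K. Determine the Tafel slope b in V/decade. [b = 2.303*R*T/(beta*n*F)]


Apply the Tafel slope relation: b = 2.303*R*T/(beta*n*F)
Numerator: 2.303 * 8.314 * 330 = 6318.56
Denominator: 0.3 * 1 * 96485 = 28945.5
b = 6318.56 / 28945.5 = 0.2183 V/decade

0.2183 V/decade


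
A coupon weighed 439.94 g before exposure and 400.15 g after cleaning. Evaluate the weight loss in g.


Weight loss = initial − final
WL = 439.94 − 400.15 = 39.79 g

39.79 g


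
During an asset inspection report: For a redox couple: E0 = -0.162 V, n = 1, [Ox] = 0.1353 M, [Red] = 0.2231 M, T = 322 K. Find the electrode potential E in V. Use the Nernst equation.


Apply the Nernst equation: E = E0 + (RT/nF)*ln([Ox]/[Red])
Step 1: RT/nF = 8.314*322/(1*96485) = 0.02774636 V
Step 2: [Ox]/[Red] = 0.1353/0.2231 = 0.606455
Step 3: ln(0.606455) = -0.500125
Step 4: correction = 0.02774636 * -0.500125 = -0.0139 V
E = -0.162 + -0.0139 = -0.1759 V

-0.1759 V


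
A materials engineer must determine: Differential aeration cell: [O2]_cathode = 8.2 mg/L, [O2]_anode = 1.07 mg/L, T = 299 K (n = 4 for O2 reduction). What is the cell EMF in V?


Apply the Nernst concentration-cell relation: E = (RT/nF)*ln(C_cathode/C_anode)
RT/nF = 8.314*299/(4*96485) = 0.00644112 V
ln(8.2/1.07) = 2.03648
E = 0.00644112 * 2.03648 = 0.01312 V

0.01312 V


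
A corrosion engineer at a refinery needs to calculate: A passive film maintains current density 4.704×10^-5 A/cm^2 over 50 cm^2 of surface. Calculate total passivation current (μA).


I = i_pass * A, then convert A → μA (×10^6)
I = 4.704×10^-5 * 50 * 10^6 = 2352.0 μA

2352.0 μA


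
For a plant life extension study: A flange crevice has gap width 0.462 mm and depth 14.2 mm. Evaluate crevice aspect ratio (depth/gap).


Aspect ratio = depth / gap
Ratio = 14.2 / 0.462 = 30.7

30.7


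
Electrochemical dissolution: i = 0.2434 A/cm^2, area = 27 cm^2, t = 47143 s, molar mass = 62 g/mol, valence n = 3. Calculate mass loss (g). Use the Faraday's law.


Apply Faraday's law: m = i*A*t*M / (n*F)
Total charge passed Q = i*A*t = 0.2434*27*47143 = 309814.3674 C
m = Q*M/(n*F) = 309814.3674*62/(3*96485) = 66.36089 g

66.36089 g


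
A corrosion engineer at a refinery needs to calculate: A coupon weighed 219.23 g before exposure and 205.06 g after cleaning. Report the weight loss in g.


Weight loss = initial − final
WL = 219.23 − 205.06 = 14.17 g

14.17 g


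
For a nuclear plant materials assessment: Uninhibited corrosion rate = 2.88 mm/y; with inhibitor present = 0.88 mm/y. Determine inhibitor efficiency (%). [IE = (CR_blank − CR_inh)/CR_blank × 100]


Apply the inhibitor-efficiency definition: IE = (CR_blank − CR_inh)/CR_blank × 100
IE = (2.88 − 0.88) / 2.88 × 100
IE = 2.0 / 2.88 × 100 = 69.4 %

69.4 %


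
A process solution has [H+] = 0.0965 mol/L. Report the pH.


pH = −log10[H+]
pH = −log10(0.0965) = 1.02

1.02


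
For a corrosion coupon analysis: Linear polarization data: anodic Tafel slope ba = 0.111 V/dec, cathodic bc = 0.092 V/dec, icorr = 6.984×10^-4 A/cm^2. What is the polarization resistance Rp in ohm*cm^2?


Apply the Stern-Geary equation: Rp = ba*bc / (2.303*icorr*(ba+bc))
ba*bc = 0.111*0.092 = 0.010212
ba+bc = 0.203; 2.303*icorr*(ba+bc) = 2.303*6.984×10^-4*0.203 = 3.2650829×10^-4
Rp = 0.010212 / 3.2650829×10^-4 = 31.3 ohm*cm^2

31.3 ohm*cm^2


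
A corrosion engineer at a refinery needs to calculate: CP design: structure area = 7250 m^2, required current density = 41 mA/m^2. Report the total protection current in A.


I = area * current density, then convert mA → A (÷1000)
I = 7250 * 41 / 1000 = 297.25 A

297.25 A


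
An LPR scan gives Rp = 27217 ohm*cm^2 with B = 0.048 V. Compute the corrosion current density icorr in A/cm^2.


Apply the Stern-Geary relation: icorr = B / Rp
icorr = 0.048 / 27217 = 1.764×10^-6 A/cm^2

1.764×10^-6 A/cm^2


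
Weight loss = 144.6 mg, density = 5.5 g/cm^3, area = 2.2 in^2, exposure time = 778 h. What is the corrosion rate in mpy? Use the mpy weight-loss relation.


Apply the mpy weight-loss relation: CR = 534 * W / (D * A * T)
Numerator: 534 * 144.6 = 77216.4
Denominator: 5.5 * 2.2 * 778 = 9413.8
CR = 77216.4 / 9413.8 = 8.20247 mpy

8.20247 mpy


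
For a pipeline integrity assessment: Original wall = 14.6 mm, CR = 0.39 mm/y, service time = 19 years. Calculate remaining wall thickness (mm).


Remaining wall = original − CR × time
t = 14.6 − 0.39*19 = 14.6 − 7.41 = 7.19 mm

7.19 mm


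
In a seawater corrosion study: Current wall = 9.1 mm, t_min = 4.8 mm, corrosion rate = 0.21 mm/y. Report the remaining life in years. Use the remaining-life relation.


Apply the remaining-life relation: RL = (t_current − t_min) / CR
RL = (9.1 − 4.8) / 0.21 = 4.3 / 0.21 = 20.5 years

20.5 years


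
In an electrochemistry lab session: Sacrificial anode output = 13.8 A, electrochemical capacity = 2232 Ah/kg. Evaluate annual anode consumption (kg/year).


Annual consumption = current * hours per year / capacity
Rate = 13.8 * 8760 / 2232 = 54.2 kg/year

54.2 kg/year


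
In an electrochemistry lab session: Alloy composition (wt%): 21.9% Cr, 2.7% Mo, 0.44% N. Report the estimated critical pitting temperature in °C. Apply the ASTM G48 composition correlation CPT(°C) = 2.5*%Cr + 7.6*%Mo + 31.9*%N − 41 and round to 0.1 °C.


Apply the ASTM G48 empirical CPT estimate: CPT(°C) = 2.5*%Cr + 7.6*%Mo + 31.9*%N − 41
2.5*21.9 = 54.75; 7.6*2.7 = 20.52; 31.9*0.44 = 14.036
CPT = 54.75 + 20.52 + 14.036 − 41 = 48.306 °C
Rounded to 0.1 °C: CPT ≈ 48.3 °C

48.3 °C


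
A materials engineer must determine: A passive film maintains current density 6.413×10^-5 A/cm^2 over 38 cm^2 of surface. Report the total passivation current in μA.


I = i_pass * A, then convert A → μA (×10^6)
I = 6.413×10^-5 * 38 * 10^6 = 2436.94 μA

2436.94 μA


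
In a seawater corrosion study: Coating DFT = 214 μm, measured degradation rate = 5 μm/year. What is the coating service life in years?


Service life = thickness / degradation rate
Life = 214 / 5 = 42.8 years

42.8 years


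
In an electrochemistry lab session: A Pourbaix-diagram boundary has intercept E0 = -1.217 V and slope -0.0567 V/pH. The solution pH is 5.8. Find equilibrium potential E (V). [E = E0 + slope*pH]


Apply the Pourbaix line equation: E = E0 + slope*pH
E = -1.217 + (-0.0567)*5.8 = -1.217 + (-0.32886) = -1.54586 V
Rounded to 3 decimal places: E = -1.546 V

-1.546 V


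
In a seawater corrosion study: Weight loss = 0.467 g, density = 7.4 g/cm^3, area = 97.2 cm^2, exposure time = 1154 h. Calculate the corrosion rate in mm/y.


Apply the mm/y weight-loss relation: CR = 87600 * W / (D * A * T)
Numerator: 87600 * 0.467 = 40909.2
Denominator: 7.4 * 97.2 * 1154 = 830049.12
CR = 40909.2 / 830049.12 = 0.04929 mm/y

0.04929 mm/y


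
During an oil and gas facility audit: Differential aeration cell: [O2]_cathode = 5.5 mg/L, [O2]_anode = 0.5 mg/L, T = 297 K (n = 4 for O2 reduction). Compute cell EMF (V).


Apply the Nernst concentration-cell relation: E = (RT/nF)*ln(C_cathode/C_anode)
RT/nF = 8.314*297/(4*96485) = 0.00639804 V
ln(5.5/0.5) = 2.3979
E = 0.00639804 * 2.3979 = 0.01534 V

0.01534 V


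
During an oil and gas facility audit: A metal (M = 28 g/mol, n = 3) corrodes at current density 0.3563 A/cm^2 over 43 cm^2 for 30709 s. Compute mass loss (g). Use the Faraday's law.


Apply Faraday's law: m = i*A*t*M / (n*F)
Total charge passed Q = i*A*t = 0.3563*43*30709 = 470489.5181 C
m = Q*M/(n*F) = 470489.5181*28/(3*96485) = 45.512 g

45.512 g


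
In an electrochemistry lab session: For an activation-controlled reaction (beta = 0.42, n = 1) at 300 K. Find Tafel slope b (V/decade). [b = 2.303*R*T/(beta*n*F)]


Apply the Tafel slope relation: b = 2.303*R*T/(beta*n*F)
Numerator: 2.303 * 8.314 * 300 = 5744.14
Denominator: 0.42 * 1 * 96485 = 40523.7
b = 5744.14 / 40523.7 = 0.142 V/decade

0.142 V/decade


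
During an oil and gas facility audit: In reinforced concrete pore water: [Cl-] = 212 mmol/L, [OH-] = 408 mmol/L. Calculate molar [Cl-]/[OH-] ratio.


Threshold parameter = [Cl-] / [OH-] (molar basis; both in mmol/L, so units cancel)
Ratio = 212 / 408 = 0.52

0.52


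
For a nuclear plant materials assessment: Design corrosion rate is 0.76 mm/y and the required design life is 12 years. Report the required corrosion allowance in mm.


Corrosion allowance = CR × design life
CA = 0.76 * 12 = 9.12 mm

9.12 mm


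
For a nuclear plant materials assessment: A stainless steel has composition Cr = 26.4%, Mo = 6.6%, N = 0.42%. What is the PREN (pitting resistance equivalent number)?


Apply the PREN formula: PREN = Cr + 3.3*Mo + 16*N
PREN = 26.4 + 3.3*6.6 + 16*0.42
PREN = 26.4 + 21.78 + 6.72 = 54.9

54.9


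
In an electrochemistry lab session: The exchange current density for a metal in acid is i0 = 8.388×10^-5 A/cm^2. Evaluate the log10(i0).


i0 = 8.388×10^-5 A/cm^2
log10(i0) = -4.076

-4.076


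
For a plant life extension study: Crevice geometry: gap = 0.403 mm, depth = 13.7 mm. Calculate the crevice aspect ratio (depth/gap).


Aspect ratio = depth / gap
Ratio = 13.7 / 0.403 = 34.0

34.0


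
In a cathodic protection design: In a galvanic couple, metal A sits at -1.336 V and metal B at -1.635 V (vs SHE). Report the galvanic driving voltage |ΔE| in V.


Driving voltage is the absolute potential difference.
|ΔE| = |-1.336 − (-1.635)| = 0.299 V

0.299 V


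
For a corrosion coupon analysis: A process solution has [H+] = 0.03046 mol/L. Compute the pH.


pH = −log10[H+]
pH = −log10(0.03046) = 1.52

1.52


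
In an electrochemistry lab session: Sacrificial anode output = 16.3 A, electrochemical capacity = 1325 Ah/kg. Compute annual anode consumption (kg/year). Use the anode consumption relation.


Annual consumption = current * hours per year / capacity
Rate = 16.3 * 8760 / 1325 = 107.8 kg/year

107.8 kg/year


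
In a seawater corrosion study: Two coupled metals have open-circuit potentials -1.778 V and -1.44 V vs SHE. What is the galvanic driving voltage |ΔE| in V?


Driving voltage is the absolute potential difference.
|ΔE| = |-1.778 − (-1.44)| = 0.338 V

0.338 V


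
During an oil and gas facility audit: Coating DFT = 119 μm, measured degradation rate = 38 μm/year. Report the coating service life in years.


Service life = thickness / degradation rate
Life = 119 / 38 = 3.1 years

3.1 years


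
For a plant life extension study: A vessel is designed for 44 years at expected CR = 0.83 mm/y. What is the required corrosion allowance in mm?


Corrosion allowance = CR × design life
CA = 0.83 * 44 = 36.52 mm

36.52 mm


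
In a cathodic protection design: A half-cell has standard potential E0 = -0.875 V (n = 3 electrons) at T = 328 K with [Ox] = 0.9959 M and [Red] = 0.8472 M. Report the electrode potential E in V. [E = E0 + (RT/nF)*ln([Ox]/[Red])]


Apply the Nernst equation: E = E0 + (RT/nF)*ln([Ox]/[Red])
Step 1: RT/nF = 8.314*328/(3*96485) = 0.00942113 V
Step 2: [Ox]/[Red] = 0.9959/0.8472 = 1.175519
Step 3: ln(1.175519) = 0.16171
Step 4: correction = 0.00942113 * 0.16171 = 0.002 V
E = -0.875 + 0.002 = -0.873 V

-0.873 V


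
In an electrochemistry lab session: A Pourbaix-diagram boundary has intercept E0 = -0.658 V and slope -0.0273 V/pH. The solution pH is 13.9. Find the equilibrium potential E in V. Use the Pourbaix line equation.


Apply the Pourbaix line equation: E = E0 + slope*pH
E = -0.658 + (-0.0273)*13.9 = -0.658 + (-0.37947) = -1.03747 V
Rounded to 3 decimal places: E = -1.037 V

-1.037 V


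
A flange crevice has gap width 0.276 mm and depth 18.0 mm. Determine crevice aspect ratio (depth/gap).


Aspect ratio = depth / gap
Ratio = 18.0 / 0.276 = 65.2

65.2


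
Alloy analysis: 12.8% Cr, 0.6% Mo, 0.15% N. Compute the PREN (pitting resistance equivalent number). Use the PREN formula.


Apply the PREN formula: PREN = Cr + 3.3*Mo + 16*N
PREN = 12.8 + 3.3*0.6 + 16*0.15
PREN = 12.8 + 1.98 + 2.4 = 17.18

17.18


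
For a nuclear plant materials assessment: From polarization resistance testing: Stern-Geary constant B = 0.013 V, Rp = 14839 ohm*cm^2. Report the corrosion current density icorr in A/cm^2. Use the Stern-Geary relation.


Apply the Stern-Geary relation: icorr = B / Rp
icorr = 0.013 / 14839 = 8.761×10^-7 A/cm^2

8.761×10^-7 A/cm^2


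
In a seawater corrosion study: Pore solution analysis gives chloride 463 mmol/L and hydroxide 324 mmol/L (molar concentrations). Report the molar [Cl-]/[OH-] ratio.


Threshold parameter = [Cl-] / [OH-] (molar basis; both in mmol/L, so units cancel)
Ratio = 463 / 324 = 1.43

1.43


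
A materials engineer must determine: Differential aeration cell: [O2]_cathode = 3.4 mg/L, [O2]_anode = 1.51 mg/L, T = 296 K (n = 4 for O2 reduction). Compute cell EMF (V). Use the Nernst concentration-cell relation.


Apply the Nernst concentration-cell relation: E = (RT/nF)*ln(C_cathode/C_anode)
RT/nF = 8.314*296/(4*96485) = 0.00637649 V
ln(3.4/1.51) = 0.81167
E = 0.00637649 * 0.81167 = 0.00518 V

0.00518 V


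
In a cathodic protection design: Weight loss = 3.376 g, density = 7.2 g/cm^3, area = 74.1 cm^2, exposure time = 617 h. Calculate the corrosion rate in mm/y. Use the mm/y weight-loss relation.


Apply the mm/y weight-loss relation: CR = 87600 * W / (D * A * T)
Numerator: 87600 * 3.376 = 295737.6
Denominator: 7.2 * 74.1 * 617 = 329181.84
CR = 295737.6 / 329181.84 = 0.898402 mm/y

0.898402 mm/y


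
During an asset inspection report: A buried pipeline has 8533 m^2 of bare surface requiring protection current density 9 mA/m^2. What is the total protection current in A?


I = area * current density, then convert mA → A (÷1000)
I = 8533 * 9 / 1000 = 76.8 A

76.8 A


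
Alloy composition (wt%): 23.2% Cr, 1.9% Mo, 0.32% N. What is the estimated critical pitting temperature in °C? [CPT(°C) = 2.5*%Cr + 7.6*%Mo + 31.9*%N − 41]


Apply the ASTM G48 empirical CPT estimate: CPT(°C) = 2.5*%Cr + 7.6*%Mo + 31.9*%N − 41
2.5*23.2 = 58; 7.6*1.9 = 14.44; 31.9*0.32 = 10.208
CPT = 58 + 14.44 + 10.208 − 41 = 41.648 °C
Rounded to 0.1 °C: CPT ≈ 41.6 °C

41.6 °C


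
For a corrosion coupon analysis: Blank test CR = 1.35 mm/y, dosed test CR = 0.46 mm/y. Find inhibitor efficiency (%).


Apply the inhibitor-efficiency definition: IE = (CR_blank − CR_inh)/CR_blank × 100
IE = (1.35 − 0.46) / 1.35 × 100
IE = 0.89 / 1.35 × 100 = 65.9 %

65.9 %


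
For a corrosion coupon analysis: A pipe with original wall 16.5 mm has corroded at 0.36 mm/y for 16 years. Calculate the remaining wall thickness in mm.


Remaining wall = original − CR × time
t = 16.5 − 0.36*16 = 16.5 − 5.76 = 10.74 mm

10.74 mm


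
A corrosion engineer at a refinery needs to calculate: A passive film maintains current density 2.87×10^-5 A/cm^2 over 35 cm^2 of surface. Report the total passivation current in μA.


I = i_pass * A, then convert A → μA (×10^6)
I = 2.87×10^-5 * 35 * 10^6 = 1004.5 μA

1004.5 μA


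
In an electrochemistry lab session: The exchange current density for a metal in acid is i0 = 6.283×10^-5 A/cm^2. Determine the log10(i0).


i0 = 6.283×10^-5 A/cm^2
log10(i0) = -4.202

-4.202


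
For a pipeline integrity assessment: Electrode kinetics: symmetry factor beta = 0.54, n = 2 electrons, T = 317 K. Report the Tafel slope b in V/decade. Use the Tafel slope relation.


Apply the Tafel slope relation: b = 2.303*R*T/(beta*n*F)
Numerator: 2.303 * 8.314 * 317 = 6069.64
Denominator: 0.54 * 2 * 96485 = 104203.8
b = 6069.64 / 104203.8 = 0.058 V/decade

0.058 V/decade


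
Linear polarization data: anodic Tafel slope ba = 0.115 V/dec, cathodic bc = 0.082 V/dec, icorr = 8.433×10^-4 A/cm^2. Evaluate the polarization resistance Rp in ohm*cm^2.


Apply the Stern-Geary equation: Rp = ba*bc / (2.303*icorr*(ba+bc))
ba*bc = 0.115*0.082 = 0.00943
ba+bc = 0.197; 2.303*icorr*(ba+bc) = 2.303*8.433×10^-4*0.197 = 3.8259762×10^-4
Rp = 0.00943 / 3.8259762×10^-4 = 24.6 ohm*cm^2

24.6 ohm*cm^2


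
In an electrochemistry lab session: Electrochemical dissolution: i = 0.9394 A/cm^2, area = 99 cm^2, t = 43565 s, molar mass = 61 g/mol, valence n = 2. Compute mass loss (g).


Apply Faraday's law: m = i*A*t*M / (n*F)
Total charge passed Q = i*A*t = 0.9394*99*43565 = 4051571.139 C
m = Q*M/(n*F) = 4051571.139*61/(2*96485) = 1280.7475 g

1280.7475 g


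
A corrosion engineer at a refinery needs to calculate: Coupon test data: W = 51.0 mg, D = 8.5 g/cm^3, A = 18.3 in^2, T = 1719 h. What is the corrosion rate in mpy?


Apply the mpy weight-loss relation: CR = 534 * W / (D * A * T)
Numerator: 534 * 51.0 = 27234.0
Denominator: 8.5 * 18.3 * 1719 = 267390.45
CR = 27234.0 / 267390.45 = 0.1019 mpy

0.1019 mpy


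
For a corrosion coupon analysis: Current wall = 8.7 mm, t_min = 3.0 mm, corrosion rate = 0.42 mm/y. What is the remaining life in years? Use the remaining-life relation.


Apply the remaining-life relation: RL = (t_current − t_min) / CR
RL = (8.7 − 3.0) / 0.42 = 5.7 / 0.42 = 13.6 years

13.6 years


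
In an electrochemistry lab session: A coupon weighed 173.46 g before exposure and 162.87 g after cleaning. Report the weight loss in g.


Weight loss = initial − final
WL = 173.46 − 162.87 = 10.59 g

10.59 g


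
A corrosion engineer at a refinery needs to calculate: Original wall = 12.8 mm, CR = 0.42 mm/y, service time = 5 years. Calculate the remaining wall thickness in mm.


Remaining wall = original − CR × time
t = 12.8 − 0.42*5 = 12.8 − 2.1 = 10.7 mm

10.7 mm


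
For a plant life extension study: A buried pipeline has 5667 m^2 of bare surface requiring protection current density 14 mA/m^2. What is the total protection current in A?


I = area * current density, then convert mA → A (÷1000)
I = 5667 * 14 / 1000 = 79.34 A

79.34 A


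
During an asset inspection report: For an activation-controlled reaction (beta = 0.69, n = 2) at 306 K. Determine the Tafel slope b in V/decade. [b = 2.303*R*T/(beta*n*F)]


Apply the Tafel slope relation: b = 2.303*R*T/(beta*n*F)
Numerator: 2.303 * 8.314 * 306 = 5859.03
Denominator: 0.69 * 2 * 96485 = 133149.3
b = 5859.03 / 133149.3 = 0.044 V/decade

0.044 V/decade


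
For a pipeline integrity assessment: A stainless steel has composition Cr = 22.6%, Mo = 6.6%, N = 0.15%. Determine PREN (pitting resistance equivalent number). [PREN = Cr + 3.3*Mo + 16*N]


Apply the PREN formula: PREN = Cr + 3.3*Mo + 16*N
PREN = 22.6 + 3.3*6.6 + 16*0.15
PREN = 22.6 + 21.78 + 2.4 = 46.78

46.78


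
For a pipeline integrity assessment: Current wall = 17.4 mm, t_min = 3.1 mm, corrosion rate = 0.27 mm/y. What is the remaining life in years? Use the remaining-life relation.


Apply the remaining-life relation: RL = (t_current − t_min) / CR
RL = (17.4 − 3.1) / 0.27 = 14.3 / 0.27 = 53.0 years

53.0 years


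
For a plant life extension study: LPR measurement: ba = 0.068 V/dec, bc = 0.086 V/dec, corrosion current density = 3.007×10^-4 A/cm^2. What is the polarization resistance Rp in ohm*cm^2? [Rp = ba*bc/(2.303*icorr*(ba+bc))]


Apply the Stern-Geary equation: Rp = ba*bc / (2.303*icorr*(ba+bc))
ba*bc = 0.068*0.086 = 0.005848
ba+bc = 0.154; 2.303*icorr*(ba+bc) = 2.303*3.007×10^-4*0.154 = 1.0664686×10^-4
Rp = 0.005848 / 1.0664686×10^-4 = 54.8 ohm*cm^2

54.8 ohm*cm^2


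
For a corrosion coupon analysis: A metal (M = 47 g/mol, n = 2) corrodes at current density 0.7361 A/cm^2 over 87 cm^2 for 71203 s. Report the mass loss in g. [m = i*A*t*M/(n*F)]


Apply Faraday's law: m = i*A*t*M / (n*F)
Total charge passed Q = i*A*t = 0.7361*87*71203 = 4559889.9621 C
m = Q*M/(n*F) = 4559889.9621*47/(2*96485) = 1110.61216 g

1110.61216 g


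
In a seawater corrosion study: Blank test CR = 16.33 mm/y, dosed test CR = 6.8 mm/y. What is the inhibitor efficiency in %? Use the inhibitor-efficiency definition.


Apply the inhibitor-efficiency definition: IE = (CR_blank − CR_inh)/CR_blank × 100
IE = (16.33 − 6.8) / 16.33 × 100
IE = 9.53 / 16.33 × 100 = 58.4 %

58.4 %


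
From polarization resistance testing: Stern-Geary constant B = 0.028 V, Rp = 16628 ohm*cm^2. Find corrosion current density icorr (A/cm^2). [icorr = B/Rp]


Apply the Stern-Geary relation: icorr = B / Rp
icorr = 0.028 / 16628 = 1.684×10^-6 A/cm^2

1.684×10^-6 A/cm^2


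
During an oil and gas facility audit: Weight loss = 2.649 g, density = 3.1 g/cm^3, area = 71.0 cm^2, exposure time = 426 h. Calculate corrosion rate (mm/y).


Apply the mm/y weight-loss relation: CR = 87600 * W / (D * A * T)
Numerator: 87600 * 2.649 = 232052.4
Denominator: 3.1 * 71.0 * 426 = 93762.6
CR = 232052.4 / 93762.6 = 2.4749 mm/y

2.4749 mm/y


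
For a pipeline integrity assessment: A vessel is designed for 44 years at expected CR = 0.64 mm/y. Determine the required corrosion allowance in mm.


Corrosion allowance = CR × design life
CA = 0.64 * 44 = 28.16 mm

28.16 mm


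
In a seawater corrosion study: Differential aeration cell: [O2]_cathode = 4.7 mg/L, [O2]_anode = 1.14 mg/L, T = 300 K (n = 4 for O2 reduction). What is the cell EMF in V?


Apply the Nernst concentration-cell relation: E = (RT/nF)*ln(C_cathode/C_anode)
RT/nF = 8.314*300/(4*96485) = 0.00646266 V
ln(4.7/1.14) = 1.41653
E = 0.00646266 * 1.41653 = 0.00915 V

0.00915 V


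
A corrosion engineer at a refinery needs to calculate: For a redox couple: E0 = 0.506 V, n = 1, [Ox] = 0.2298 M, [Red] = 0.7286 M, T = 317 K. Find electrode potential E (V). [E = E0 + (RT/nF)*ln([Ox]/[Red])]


Apply the Nernst equation: E = E0 + (RT/nF)*ln([Ox]/[Red])
Step 1: RT/nF = 8.314*317/(1*96485) = 0.02731552 V
Step 2: [Ox]/[Red] = 0.2298/0.7286 = 0.315399
Step 3: ln(0.315399) = -1.153917
Step 4: correction = 0.02731552 * -1.153917 = -0.0315 V
E = 0.506 + -0.0315 = 0.4745 V

0.4745 V


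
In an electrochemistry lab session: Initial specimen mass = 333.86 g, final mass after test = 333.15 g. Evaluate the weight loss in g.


Weight loss = initial − final
WL = 333.86 − 333.15 = 0.71 g

0.71 g


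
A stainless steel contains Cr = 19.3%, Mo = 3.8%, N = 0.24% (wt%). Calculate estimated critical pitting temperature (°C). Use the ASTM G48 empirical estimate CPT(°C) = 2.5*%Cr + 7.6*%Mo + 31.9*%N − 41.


Apply the ASTM G48 empirical CPT estimate: CPT(°C) = 2.5*%Cr + 7.6*%Mo + 31.9*%N − 41
2.5*19.3 = 48.25; 7.6*3.8 = 28.88; 31.9*0.24 = 7.656
CPT = 48.25 + 28.88 + 7.656 − 41 = 43.786 °C
Rounded to 0.1 °C: CPT ≈ 43.8 °C

43.8 °C


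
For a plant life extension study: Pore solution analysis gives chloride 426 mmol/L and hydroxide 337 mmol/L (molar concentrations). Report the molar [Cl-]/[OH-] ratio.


Threshold parameter = [Cl-] / [OH-] (molar basis; both in mmol/L, so units cancel)
Ratio = 426 / 337 = 1.26

1.26


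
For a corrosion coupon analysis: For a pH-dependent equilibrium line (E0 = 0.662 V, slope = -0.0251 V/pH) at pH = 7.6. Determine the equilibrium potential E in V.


Apply the Pourbaix line equation: E = E0 + slope*pH
E = 0.662 + (-0.0251)*7.6 = 0.662 + (-0.19076) = 0.47124 V
Rounded to 4 decimal places: E = 0.4712 V

0.4712 V


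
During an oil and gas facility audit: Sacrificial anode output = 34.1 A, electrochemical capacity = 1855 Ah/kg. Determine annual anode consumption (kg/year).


Annual consumption = current * hours per year / capacity
Rate = 34.1 * 8760 / 1855 = 161.0 kg/year

161.0 kg/year


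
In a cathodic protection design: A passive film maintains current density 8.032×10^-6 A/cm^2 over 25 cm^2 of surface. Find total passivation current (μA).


I = i_pass * A, then convert A → μA (×10^6)
I = 8.032×10^-6 * 25 * 10^6 = 200.8 μA

200.8 μA


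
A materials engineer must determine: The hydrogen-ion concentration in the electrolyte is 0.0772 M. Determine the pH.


pH = −log10[H+]
pH = −log10(0.0772) = 1.11

1.11


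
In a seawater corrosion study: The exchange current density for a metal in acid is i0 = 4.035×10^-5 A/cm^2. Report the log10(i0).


i0 = 4.035×10^-5 A/cm^2
log10(i0) = -4.394

-4.394


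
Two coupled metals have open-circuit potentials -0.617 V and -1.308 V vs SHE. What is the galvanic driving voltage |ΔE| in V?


Driving voltage is the absolute potential difference.
|ΔE| = |-0.617 − (-1.308)| = 0.691 V

0.691 V


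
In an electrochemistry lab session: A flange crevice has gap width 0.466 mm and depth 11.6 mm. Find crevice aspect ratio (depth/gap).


Aspect ratio = depth / gap
Ratio = 11.6 / 0.466 = 24.9

24.9


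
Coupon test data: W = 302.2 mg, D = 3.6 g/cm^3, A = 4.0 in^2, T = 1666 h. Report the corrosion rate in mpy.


Apply the mpy weight-loss relation: CR = 534 * W / (D * A * T)
Numerator: 534 * 302.2 = 161374.8
Denominator: 3.6 * 4.0 * 1666 = 23990.4
CR = 161374.8 / 23990.4 = 6.7266 mpy

6.7266 mpy


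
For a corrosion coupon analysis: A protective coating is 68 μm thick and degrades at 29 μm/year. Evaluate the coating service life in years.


Service life = thickness / degradation rate
Life = 68 / 29 = 2.3 years

2.3 years


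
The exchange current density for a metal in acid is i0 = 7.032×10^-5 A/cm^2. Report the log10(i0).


i0 = 7.032×10^-5 A/cm^2
log10(i0) = -4.153

-4.153


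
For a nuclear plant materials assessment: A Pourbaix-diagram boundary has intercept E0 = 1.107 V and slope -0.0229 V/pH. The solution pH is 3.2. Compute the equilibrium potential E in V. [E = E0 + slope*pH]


Apply the Pourbaix line equation: E = E0 + slope*pH
E = 1.107 + (-0.0229)*3.2 = 1.107 + (-0.07328) = 1.03372 V
Rounded to 4 decimal places: E = 1.0337 V

1.0337 V


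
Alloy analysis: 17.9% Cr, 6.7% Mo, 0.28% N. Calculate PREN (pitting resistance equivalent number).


Apply the PREN formula: PREN = Cr + 3.3*Mo + 16*N
PREN = 17.9 + 3.3*6.7 + 16*0.28
PREN = 17.9 + 22.11 + 4.48 = 44.49

44.49


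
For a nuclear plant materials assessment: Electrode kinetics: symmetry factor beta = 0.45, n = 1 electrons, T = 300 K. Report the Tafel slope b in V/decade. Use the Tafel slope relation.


Apply the Tafel slope relation: b = 2.303*R*T/(beta*n*F)
Numerator: 2.303 * 8.314 * 300 = 5744.14
Denominator: 0.45 * 1 * 96485 = 43418.25
b = 5744.14 / 43418.25 = 0.132 V/decade

0.132 V/decade


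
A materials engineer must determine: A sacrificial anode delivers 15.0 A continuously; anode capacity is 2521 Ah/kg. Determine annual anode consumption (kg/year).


Annual consumption = current * hours per year / capacity
Rate = 15.0 * 8760 / 2521 = 52.1 kg/year

52.1 kg/year


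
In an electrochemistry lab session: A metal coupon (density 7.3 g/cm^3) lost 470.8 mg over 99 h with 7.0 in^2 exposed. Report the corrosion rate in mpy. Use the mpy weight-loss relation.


Apply the mpy weight-loss relation: CR = 534 * W / (D * A * T)
Numerator: 534 * 470.8 = 251407.2
Denominator: 7.3 * 7.0 * 99 = 5058.9
CR = 251407.2 / 5058.9 = 49.69602 mpy

49.69602 mpy


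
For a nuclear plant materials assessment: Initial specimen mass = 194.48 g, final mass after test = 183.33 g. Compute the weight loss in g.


Weight loss = initial − final
WL = 194.48 − 183.33 = 11.15 g

11.15 g


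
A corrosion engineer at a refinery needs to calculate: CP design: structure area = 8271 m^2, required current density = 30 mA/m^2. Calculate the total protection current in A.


I = area * current density, then convert mA → A (÷1000)
I = 8271 * 30 / 1000 = 248.13 A

248.13 A


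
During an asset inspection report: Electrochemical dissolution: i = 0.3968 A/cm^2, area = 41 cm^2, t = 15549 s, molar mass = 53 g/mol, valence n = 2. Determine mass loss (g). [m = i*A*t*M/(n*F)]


Apply Faraday's law: m = i*A*t*M / (n*F)
Total charge passed Q = i*A*t = 0.3968*41*15549 = 252963.5712 C
m = Q*M/(n*F) = 252963.5712*53/(2*96485) = 69.47748 g

69.47748 g


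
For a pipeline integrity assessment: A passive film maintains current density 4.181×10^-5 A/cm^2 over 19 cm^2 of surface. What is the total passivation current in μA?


I = i_pass * A, then convert A → μA (×10^6)
I = 4.181×10^-5 * 19 * 10^6 = 794.39 μA

794.39 μA


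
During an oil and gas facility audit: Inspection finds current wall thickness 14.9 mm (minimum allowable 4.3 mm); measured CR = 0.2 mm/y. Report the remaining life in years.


Apply the remaining-life relation: RL = (t_current − t_min) / CR
RL = (14.9 − 4.3) / 0.2 = 10.6 / 0.2 = 53.0 years

53.0 years


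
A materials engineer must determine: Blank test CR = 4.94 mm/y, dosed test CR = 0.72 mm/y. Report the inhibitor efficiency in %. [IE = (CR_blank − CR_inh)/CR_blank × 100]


Apply the inhibitor-efficiency definition: IE = (CR_blank − CR_inh)/CR_blank × 100
IE = (4.94 − 0.72) / 4.94 × 100
IE = 4.22 / 4.94 × 100 = 85.4 %

85.4 %


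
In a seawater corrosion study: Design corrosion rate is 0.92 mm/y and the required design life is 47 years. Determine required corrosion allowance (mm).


Corrosion allowance = CR × design life
CA = 0.92 * 47 = 43.24 mm

43.24 mm


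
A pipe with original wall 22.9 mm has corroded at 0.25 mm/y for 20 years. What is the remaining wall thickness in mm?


Remaining wall = original − CR × time
t = 22.9 − 0.25*20 = 22.9 − 5.0 = 17.9 mm

17.9 mm


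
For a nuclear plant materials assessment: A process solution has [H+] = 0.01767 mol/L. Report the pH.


pH = −log10[H+]
pH = −log10(0.01767) = 1.75

1.75


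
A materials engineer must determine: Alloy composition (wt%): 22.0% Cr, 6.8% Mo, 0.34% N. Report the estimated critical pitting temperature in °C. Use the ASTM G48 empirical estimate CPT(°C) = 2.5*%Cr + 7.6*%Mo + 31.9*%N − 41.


Apply the ASTM G48 empirical CPT estimate: CPT(°C) = 2.5*%Cr + 7.6*%Mo + 31.9*%N − 41
2.5*22.0 = 55; 7.6*6.8 = 51.68; 31.9*0.34 = 10.846
CPT = 55 + 51.68 + 10.846 − 41 = 76.526 °C
Rounded to 0.1 °C: CPT ≈ 76.5 °C

76.5 °C


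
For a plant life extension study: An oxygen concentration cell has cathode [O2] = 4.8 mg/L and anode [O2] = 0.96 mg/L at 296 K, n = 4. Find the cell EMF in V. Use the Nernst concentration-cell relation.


Apply the Nernst concentration-cell relation: E = (RT/nF)*ln(C_cathode/C_anode)
RT/nF = 8.314*296/(4*96485) = 0.00637649 V
ln(4.8/0.96) = 1.60944
E = 0.00637649 * 1.60944 = 0.01026 V

0.01026 V


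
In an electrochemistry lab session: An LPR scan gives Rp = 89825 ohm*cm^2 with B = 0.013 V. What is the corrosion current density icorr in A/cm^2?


Apply the Stern-Geary relation: icorr = B / Rp
icorr = 0.013 / 89825 = 1.447×10^-7 A/cm^2

1.447×10^-7 A/cm^2


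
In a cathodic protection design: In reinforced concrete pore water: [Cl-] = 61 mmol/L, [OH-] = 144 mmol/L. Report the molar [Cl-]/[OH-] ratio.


Threshold parameter = [Cl-] / [OH-] (molar basis; both in mmol/L, so units cancel)
Ratio = 61 / 144 = 0.42

0.42


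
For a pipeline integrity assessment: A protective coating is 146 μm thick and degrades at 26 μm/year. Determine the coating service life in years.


Service life = thickness / degradation rate
Life = 146 / 26 = 5.6 years

5.6 years


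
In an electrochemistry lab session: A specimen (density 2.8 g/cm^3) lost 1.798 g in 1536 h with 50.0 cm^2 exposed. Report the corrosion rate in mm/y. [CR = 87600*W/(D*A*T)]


Apply the mm/y weight-loss relation: CR = 87600 * W / (D * A * T)
Numerator: 87600 * 1.798 = 157504.8
Denominator: 2.8 * 50.0 * 1536 = 215040.0
CR = 157504.8 / 215040.0 = 0.73244 mm/y

0.73244 mm/y


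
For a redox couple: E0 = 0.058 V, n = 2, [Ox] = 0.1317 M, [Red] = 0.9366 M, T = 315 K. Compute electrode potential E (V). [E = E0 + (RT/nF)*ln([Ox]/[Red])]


Apply the Nernst equation: E = E0 + (RT/nF)*ln([Ox]/[Red])
Step 1: RT/nF = 8.314*315/(2*96485) = 0.01357159 V
Step 2: [Ox]/[Red] = 0.1317/0.9366 = 0.140615
Step 3: ln(0.140615) = -1.96173
Step 4: correction = 0.01357159 * -1.96173 = -0.0266 V
E = 0.058 + -0.0266 = 0.0314 V

0.0314 V
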